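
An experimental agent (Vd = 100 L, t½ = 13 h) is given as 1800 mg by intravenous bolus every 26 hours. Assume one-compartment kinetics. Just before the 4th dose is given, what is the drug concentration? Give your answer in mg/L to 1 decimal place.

f = (1/2)^(τ/t½) = (1/2)^(26/13) ≈ 0.2500.
C₀ = D/Vd = 1800/100 ≈ 18.000 mg/L.
Before the 4th dose, 3 doses have been given. Superposition: Cmin = C₀·(f + f² + … + f^3).
≈ 18.000 × (0.2500 + 0.0625 + 0.0156) ≈ 18.000 × 0.3281 ≈ 5.906 mg/L.

5.9 mg/L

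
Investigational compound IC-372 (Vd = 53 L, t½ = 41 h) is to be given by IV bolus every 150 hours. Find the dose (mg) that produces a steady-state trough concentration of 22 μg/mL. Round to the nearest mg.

τ/t½ = 150/41 ≈ 3.6585, so f = (1/2)^(150/41) ≈ 0.079190.
Cmin,ss = (D/Vd)·f/(1−f), so D = Cmin,ss·Vd·(1−f)/f.
D = 22 × 53 × (1−f)/f ≈ 22 × 53 × 11.62786 ≈ 13558.08 mg.

13558 mg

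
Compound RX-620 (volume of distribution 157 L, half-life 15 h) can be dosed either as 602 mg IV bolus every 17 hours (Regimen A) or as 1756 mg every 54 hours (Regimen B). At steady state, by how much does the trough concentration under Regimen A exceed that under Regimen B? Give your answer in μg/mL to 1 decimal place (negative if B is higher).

Regimen A: f = (1/2)^(17/15) ≈ 0.4559; Cmin,ss = (602/157)·f/(1−f) ≈ 3.213 μg/mL.
Regimen B: f = (1/2)^(54/15) ≈ 0.0825; Cmin,ss = (1756/157)·f/(1−f) ≈ 1.006 μg/mL.
Difference ≈ 3.213 − 1.006 ≈ 2.207 μg/mL.

2.2 μg/mL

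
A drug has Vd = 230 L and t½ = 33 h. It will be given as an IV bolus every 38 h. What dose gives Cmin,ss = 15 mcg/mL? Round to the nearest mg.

τ/t½ = 38/33 ≈ 1.1515, so f = (1/2)^(38/33) ≈ 0.450152.
Cmin,ss = (D/Vd)·f/(1−f), so D = Cmin,ss·Vd·(1−f)/f.
D = 15 × 230 × (1−f)/f ≈ 15 × 230 × 1.22147 ≈ 4214.07 mg.

4214 mg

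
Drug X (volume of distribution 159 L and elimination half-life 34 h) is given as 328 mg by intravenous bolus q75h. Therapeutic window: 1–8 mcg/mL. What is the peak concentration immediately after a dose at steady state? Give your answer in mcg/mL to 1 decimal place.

2.6 mcg/mL

Over one 75-h interval, 75/34 ≈ 2.2059 half-lives elapse, leaving f ≈ 0.2168 of each dose.
At steady state, accumulation factor R = 1/(1 − e^(−kτ)) ≈ 1.2768.
Single-dose peak C₀ = D/Vd = 328/159 ≈ 2.063 mcg/mL.
Cmax,ss = C₀/(1 − f) ≈ 2.063/0.7832 ≈ 2.634 mcg/mL.
Peak 2.6 mcg/mL vs MTC 8 mcg/mL: below toxic threshold.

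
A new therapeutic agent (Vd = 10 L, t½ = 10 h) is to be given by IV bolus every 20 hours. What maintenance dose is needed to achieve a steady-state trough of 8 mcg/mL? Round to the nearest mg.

τ/t½ = 20/10 ≈ 2, so f = (1/2)^(20/10) ≈ 0.250000.
Cmin,ss = (D/Vd)·f/(1−f), so D = Cmin,ss·Vd·(1−f)/f.
D = 8 × 10 × (1−f)/f ≈ 8 × 10 × 3.00000 ≈ 240.00 mg.

240 mg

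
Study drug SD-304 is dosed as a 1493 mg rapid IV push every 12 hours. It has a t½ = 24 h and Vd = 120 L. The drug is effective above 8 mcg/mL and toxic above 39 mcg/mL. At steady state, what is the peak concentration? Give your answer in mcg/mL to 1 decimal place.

k = ln2/t½ = ln2/24 ≈ 0.028881 h⁻¹; fraction remaining f = e^(−kτ) = e^(−0.028881×12) ≈ 0.7071.
Accumulation ratio R = 1/(1 − f) ≈ 1/0.2929 ≈ 3.4141.
Each bolus raises the concentration by D/Vd = 1493/120 ≈ 12.442 mcg/mL.
Steady-state peak Cmax,ss = C₀·R ≈ 12.442 × 3.4141 ≈ 42.478 mcg/mL.
Peak 42.5 mcg/mL vs MTC 39 mcg/mL: exceeds toxic threshold.

42.5 mcg/mL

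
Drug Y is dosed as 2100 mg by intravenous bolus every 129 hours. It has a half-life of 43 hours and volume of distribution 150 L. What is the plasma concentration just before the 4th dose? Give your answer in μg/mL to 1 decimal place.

2.0 μg/mL

f = (1/2)^(τ/t½) = (1/2)^(129/43) ≈ 0.1250.
C₀ = D/Vd = 2100/150 ≈ 14.000 μg/mL.
Before the 4th dose, 3 doses have been given. Superposition: Cmin = C₀·(f + f² + … + f^3).
≈ 14.000 × (0.1250 + 0.0156 + 0.0020) ≈ 14.000 × 0.1426 ≈ 1.996 μg/mL.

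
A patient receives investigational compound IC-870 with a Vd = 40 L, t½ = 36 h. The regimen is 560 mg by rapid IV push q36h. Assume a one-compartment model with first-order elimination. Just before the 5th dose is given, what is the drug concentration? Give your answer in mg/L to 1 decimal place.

13.1 mg/L

f = (1/2)^(τ/t½) = (1/2)^(36/36) ≈ 0.5000.
C₀ = D/Vd = 560/40 ≈ 14.000 mg/L.
Before the 5th dose, 4 doses have been given. Superposition: Cmin = C₀·(f + f² + … + f^4).
≈ 14.000 × (0.5000 + 0.2500 + 0.1250 + 0.0625) ≈ 14.000 × 0.9375 ≈ 13.125 mg/L.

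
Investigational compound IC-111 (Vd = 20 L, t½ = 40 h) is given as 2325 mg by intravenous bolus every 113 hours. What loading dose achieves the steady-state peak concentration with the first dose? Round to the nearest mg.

f = (1/2)^(113/40) ≈ 0.141121; accumulation ratio R = 1/(1−f) ≈ 1.16431.
Loading dose to hit Cmax,ss on first dose: D_load = D_maint·R ≈ 2325 × 1.16431 ≈ 2707.02 mg.

2707 mg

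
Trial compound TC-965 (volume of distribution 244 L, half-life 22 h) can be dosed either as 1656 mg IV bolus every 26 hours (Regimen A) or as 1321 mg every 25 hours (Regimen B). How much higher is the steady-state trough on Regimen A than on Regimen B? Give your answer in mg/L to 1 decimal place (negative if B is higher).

Regimen A: f = (1/2)^(26/22) ≈ 0.4408; Cmin,ss = (1656/244)·f/(1−f) ≈ 5.350 mg/L.
Regimen B: f = (1/2)^(25/22) ≈ 0.4549; Cmin,ss = (1321/244)·f/(1−f) ≈ 4.518 mg/L.
Difference ≈ 5.350 − 4.518 ≈ 0.832 mg/L.

0.8 mg/L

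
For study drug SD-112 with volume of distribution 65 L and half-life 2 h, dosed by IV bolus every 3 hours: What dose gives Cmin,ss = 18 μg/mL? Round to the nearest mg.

τ/t½ = 3/2 ≈ 1.5, so f = (1/2)^(3/2) ≈ 0.353553.
Cmin,ss = (D/Vd)·f/(1−f), so D = Cmin,ss·Vd·(1−f)/f.
D = 18 × 65 × (1−f)/f ≈ 18 × 65 × 1.82843 ≈ 2139.26 mg.

2139 mg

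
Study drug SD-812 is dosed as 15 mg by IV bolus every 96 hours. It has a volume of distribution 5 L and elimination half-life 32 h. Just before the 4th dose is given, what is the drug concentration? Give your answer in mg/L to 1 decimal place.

f = (1/2)^(τ/t½) = (1/2)^(96/32) ≈ 0.1250.
C₀ = D/Vd = 15/5 ≈ 3.000 mg/L.
Before the 4th dose, 3 doses have been given. Superposition: Cmin = C₀·(f + f² + … + f^3).
≈ 3.000 × (0.1250 + 0.0156 + 0.0020) ≈ 3.000 × 0.1426 ≈ 0.428 mg/L.

0.4 mg/L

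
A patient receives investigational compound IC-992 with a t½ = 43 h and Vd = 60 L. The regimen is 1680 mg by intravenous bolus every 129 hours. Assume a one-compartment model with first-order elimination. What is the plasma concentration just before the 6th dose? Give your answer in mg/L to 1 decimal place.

4.0 mg/L

f = (1/2)^(τ/t½) = (1/2)^(129/43) ≈ 0.1250.
C₀ = D/Vd = 1680/60 ≈ 28.000 mg/L.
Before the 6th dose, 5 doses have been given. Superposition: Cmin = C₀·(f + f² + … + f^5).
≈ 28.000 × (0.1250 + 0.0156 + 0.0020 + 0.0002 + 0.0000) ≈ 28.000 × 0.1428 ≈ 3.998 mg/L.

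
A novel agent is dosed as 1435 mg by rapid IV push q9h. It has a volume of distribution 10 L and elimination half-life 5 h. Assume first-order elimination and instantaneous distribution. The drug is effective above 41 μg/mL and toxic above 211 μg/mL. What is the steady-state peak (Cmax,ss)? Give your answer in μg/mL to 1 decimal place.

τ/t½ = 9/5 ≈ 1.8, so fraction remaining f = (1/2)^(9/5) ≈ 0.2872.
At steady state, accumulation factor R = 1/(1 − e^(−kτ)) ≈ 1.4029.
Each bolus raises the concentration by D/Vd = 1435/10 ≈ 143.500 μg/mL.
Steady-state peak Cmax,ss = C₀·R ≈ 143.500 × 1.4029 ≈ 201.316 μg/mL.
Peak 201.3 μg/mL vs MTC 211 μg/mL: below toxic threshold.

201.3 μg/mL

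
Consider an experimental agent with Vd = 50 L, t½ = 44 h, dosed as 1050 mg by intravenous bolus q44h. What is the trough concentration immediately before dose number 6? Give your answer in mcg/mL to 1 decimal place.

20.3 mcg/mL

f = (1/2)^(τ/t½) = (1/2)^(44/44) ≈ 0.5000.
C₀ = D/Vd = 1050/50 ≈ 21.000 mcg/mL.
Before the 6th dose, 5 doses have been given. Superposition: Cmin = C₀·(f + f² + … + f^5).
≈ 21.000 × (0.5000 + 0.2500 + 0.1250 + 0.0625 + 0.0313) ≈ 21.000 × 0.9688 ≈ 20.345 mcg/mL.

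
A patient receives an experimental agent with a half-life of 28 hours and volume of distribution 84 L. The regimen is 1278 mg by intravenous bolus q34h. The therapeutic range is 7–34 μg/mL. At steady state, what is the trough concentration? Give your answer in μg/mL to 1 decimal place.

11.5 μg/mL

k = ln2/t½ = ln2/28 ≈ 0.024755 h⁻¹; fraction remaining f = e^(−kτ) = e^(−0.024755×34) ≈ 0.4310.
At steady state, accumulation factor R = 1/(1 − e^(−kτ)) ≈ 1.7575.
Single-dose peak C₀ = D/Vd = 1278/84 ≈ 15.214 μg/mL.
Cmax,ss = C₀/(1 − f) ≈ 15.214/0.5690 ≈ 26.738 μg/mL.
Steady-state trough Cmin,ss = Cmax,ss·f ≈ 26.738 × 0.4310 ≈ 11.524 μg/mL.
Trough 11.5 μg/mL vs MEC 7 μg/mL: adequate.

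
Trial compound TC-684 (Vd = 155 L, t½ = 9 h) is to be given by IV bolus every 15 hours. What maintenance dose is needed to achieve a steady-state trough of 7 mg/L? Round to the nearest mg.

τ/t½ = 15/9 ≈ 1.6667, so f = (1/2)^(15/9) ≈ 0.314980.
Cmin,ss = (D/Vd)·f/(1−f), so D = Cmin,ss·Vd·(1−f)/f.
D = 7 × 155 × (1−f)/f ≈ 7 × 155 × 2.17480 ≈ 2359.66 mg.

2360 mg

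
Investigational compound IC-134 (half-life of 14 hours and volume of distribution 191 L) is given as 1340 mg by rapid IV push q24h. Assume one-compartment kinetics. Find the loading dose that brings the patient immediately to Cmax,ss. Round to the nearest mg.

1927 mg

f = (1/2)^(24/14) ≈ 0.304753; accumulation ratio R = 1/(1−f) ≈ 1.43834.
Loading dose to hit Cmax,ss on first dose: D_load = D_maint·R ≈ 1340 × 1.43834 ≈ 1927.38 mg.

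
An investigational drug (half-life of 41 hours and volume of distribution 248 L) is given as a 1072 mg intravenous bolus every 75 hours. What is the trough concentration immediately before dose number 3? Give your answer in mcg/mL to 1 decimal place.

f = (1/2)^(τ/t½) = (1/2)^(75/41) ≈ 0.2814.
C₀ = D/Vd = 1072/248 ≈ 4.323 mcg/mL.
Before the 3rd dose, 2 doses have been given. Superposition: Cmin = C₀·(f + f²).
≈ 4.323 × (0.2814 + 0.0792) ≈ 4.323 × 0.3606 ≈ 1.559 mcg/mL.

1.6 mcg/mL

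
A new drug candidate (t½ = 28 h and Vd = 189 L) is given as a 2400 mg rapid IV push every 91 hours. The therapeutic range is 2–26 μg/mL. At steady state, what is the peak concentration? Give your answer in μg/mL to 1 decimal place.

14.2 μg/mL

k = ln2/t½ = ln2/28 ≈ 0.024755 h⁻¹; fraction remaining f = e^(−kτ) = e^(−0.024755×91) ≈ 0.1051.
At steady state, accumulation factor R = 1/(1 − e^(−kτ)) ≈ 1.1174.
Single-dose peak C₀ = D/Vd = 2400/189 ≈ 12.698 μg/mL.
Steady-state peak Cmax,ss = C₀·R ≈ 12.698 × 1.1174 ≈ 14.189 μg/mL.
Peak 14.2 μg/mL vs MTC 26 μg/mL: below toxic threshold.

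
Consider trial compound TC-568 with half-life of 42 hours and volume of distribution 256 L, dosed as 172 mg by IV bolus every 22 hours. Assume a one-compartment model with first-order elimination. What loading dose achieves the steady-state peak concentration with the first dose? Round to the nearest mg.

f = (1/2)^(22/42) ≈ 0.695533; accumulation ratio R = 1/(1−f) ≈ 3.28443.
Loading dose to hit Cmax,ss on first dose: D_load = D_maint·R ≈ 172 × 3.28443 ≈ 564.92 mg.

565 mg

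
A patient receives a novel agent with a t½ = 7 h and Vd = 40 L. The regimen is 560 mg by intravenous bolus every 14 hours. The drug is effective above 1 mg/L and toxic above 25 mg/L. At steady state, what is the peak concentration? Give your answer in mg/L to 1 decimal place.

18.7 mg/L

The dosing interval is 2 half-lives, so f = 2^(−2) = 0.25.
At steady state, R = 1/(1 − 0.25) = 4/3.
Single-dose peak C₀ = D/Vd = 560/40 = 14 mg/L.
Steady-state peak Cmax,ss = C₀·R = 14 × 4/3 ≈ 18.667 mg/L.
Peak 18.7 mg/L vs MTC 25 mg/L: below toxic threshold.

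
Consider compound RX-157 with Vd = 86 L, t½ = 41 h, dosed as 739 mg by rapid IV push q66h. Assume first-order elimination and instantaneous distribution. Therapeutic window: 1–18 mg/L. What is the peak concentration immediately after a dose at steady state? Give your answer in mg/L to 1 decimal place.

12.8 mg/L

τ/t½ = 66/41 ≈ 1.6098, so fraction remaining f = (1/2)^(66/41) ≈ 0.3277.
At steady state, accumulation factor R = 1/(1 − e^(−kτ)) ≈ 1.4874.
Single-dose peak C₀ = D/Vd = 739/86 ≈ 8.593 mg/L.
Cmax,ss = C₀/(1 − f) ≈ 8.593/0.6723 ≈ 12.781 mg/L.
Peak 12.8 mg/L vs MTC 18 mg/L: below toxic threshold.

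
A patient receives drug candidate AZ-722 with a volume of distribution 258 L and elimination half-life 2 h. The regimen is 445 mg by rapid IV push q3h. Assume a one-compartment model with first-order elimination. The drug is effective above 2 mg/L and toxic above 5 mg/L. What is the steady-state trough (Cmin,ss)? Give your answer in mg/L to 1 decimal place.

Over one 3-h interval, 3/2 ≈ 1.5 half-lives elapse, leaving f ≈ 0.3536 of each dose.
At steady state, accumulation factor R = 1/(1 − e^(−kτ)) ≈ 1.5470.
Single-dose peak C₀ = D/Vd = 445/258 ≈ 1.725 mg/L.
Steady-state peak Cmax,ss = C₀·R ≈ 1.725 × 1.5470 ≈ 2.669 mg/L.
One interval later, Cmin,ss = Cmax,ss·e^(−kτ) ≈ 2.669 × 0.3536 ≈ 0.944 mg/L.
Trough 0.9 mg/L vs MEC 2 mg/L: subtherapeutic.

0.9 mg/L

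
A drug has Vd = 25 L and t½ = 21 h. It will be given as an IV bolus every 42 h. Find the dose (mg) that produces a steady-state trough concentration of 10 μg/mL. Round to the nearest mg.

τ/t½ = 42/21 ≈ 2, so f = (1/2)^(42/21) ≈ 0.250000.
Cmin,ss = (D/Vd)·f/(1−f), so D = Cmin,ss·Vd·(1−f)/f.
D = 10 × 25 × (1−f)/f ≈ 10 × 25 × 3.00000 ≈ 750.00 mg.

750 mg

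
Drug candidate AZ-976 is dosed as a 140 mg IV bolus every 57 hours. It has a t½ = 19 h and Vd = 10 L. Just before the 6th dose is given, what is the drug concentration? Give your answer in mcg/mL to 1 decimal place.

f = (1/2)^(τ/t½) = (1/2)^(57/19) ≈ 0.1250.
C₀ = D/Vd = 140/10 ≈ 14.000 mcg/mL.
Before the 6th dose, 5 doses have been given. Superposition: Cmin = C₀·(f + f² + … + f^5).
≈ 14.000 × (0.1250 + 0.0156 + 0.0020 + 0.0002 + 0.0000) ≈ 14.000 × 0.1428 ≈ 1.999 mcg/mL.

2.0 mcg/mL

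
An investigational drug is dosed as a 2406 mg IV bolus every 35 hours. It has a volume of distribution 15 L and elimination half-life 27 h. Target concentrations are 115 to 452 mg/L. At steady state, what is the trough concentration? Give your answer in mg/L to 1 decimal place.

τ/t½ = 35/27 ≈ 1.2963, so fraction remaining f = (1/2)^(35/27) ≈ 0.4072.
Accumulation ratio R = 1/(1 − f) ≈ 1/0.5928 ≈ 1.6869.
Single-dose peak C₀ = D/Vd = 2406/15 ≈ 160.400 mg/L.
Cmax,ss = C₀/(1 − f) ≈ 160.400/0.5928 ≈ 270.580 mg/L.
Steady-state trough Cmin,ss = Cmax,ss·f ≈ 270.580 × 0.4072 ≈ 110.180 mg/L.
Trough 110.2 mg/L vs MEC 115 mg/L: subtherapeutic.

110.2 mg/L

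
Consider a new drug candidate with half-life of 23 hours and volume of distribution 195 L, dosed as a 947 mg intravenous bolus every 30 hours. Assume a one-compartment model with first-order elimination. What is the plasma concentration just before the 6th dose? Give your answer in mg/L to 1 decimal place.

3.3 mg/L

f = (1/2)^(τ/t½) = (1/2)^(30/23) ≈ 0.4049.
C₀ = D/Vd = 947/195 ≈ 4.856 mg/L.
Before the 6th dose, 5 doses have been given. Superposition: Cmin = C₀·(f + f² + … + f^5).
≈ 4.856 × (0.4049 + 0.1639 + 0.0664 + 0.0269 + 0.0109) ≈ 4.856 × 0.6730 ≈ 3.268 mg/L.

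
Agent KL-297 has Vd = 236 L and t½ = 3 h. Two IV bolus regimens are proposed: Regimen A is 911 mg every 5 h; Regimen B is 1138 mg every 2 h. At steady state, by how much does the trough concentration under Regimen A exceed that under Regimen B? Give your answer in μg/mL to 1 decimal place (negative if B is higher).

Regimen A: f = (1/2)^(5/3) ≈ 0.3150; Cmin,ss = (911/236)·f/(1−f) ≈ 1.775 μg/mL.
Regimen B: f = (1/2)^(2/3) ≈ 0.6300; Cmin,ss = (1138/236)·f/(1−f) ≈ 8.210 μg/mL.
Difference ≈ 1.775 − 8.210 ≈ -6.435 μg/mL.

-6.4 μg/mL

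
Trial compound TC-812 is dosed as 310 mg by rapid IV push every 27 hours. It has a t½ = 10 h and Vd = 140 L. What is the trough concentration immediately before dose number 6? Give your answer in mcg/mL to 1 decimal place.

0.4 mcg/mL

f = (1/2)^(τ/t½) = (1/2)^(27/10) ≈ 0.1539.
C₀ = D/Vd = 310/140 ≈ 2.214 mcg/mL.
Before the 6th dose, 5 doses have been given. Superposition: Cmin = C₀·(f + f² + … + f^5).
≈ 2.214 × (0.1539 + 0.0237 + 0.0036 + 0.0006 + 0.0001) ≈ 2.214 × 0.1819 ≈ 0.403 mcg/mL.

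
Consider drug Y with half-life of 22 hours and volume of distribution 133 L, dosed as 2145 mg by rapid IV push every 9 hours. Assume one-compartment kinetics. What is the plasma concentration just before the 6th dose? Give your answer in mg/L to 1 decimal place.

37.3 mg/L

f = (1/2)^(τ/t½) = (1/2)^(9/22) ≈ 0.7531.
C₀ = D/Vd = 2145/133 ≈ 16.128 mg/L.
Before the 6th dose, 5 doses have been given. Superposition: Cmin = C₀·(f + f² + … + f^5).
≈ 16.128 × (0.7531 + 0.5672 + 0.4271 + 0.3217 + 0.2422) ≈ 16.128 × 2.3113 ≈ 37.277 mg/L.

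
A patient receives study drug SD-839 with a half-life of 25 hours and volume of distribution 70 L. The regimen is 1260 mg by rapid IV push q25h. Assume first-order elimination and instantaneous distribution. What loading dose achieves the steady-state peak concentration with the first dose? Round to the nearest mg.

f = (1/2)^(25/25) ≈ 0.500000; accumulation ratio R = 1/(1−f) ≈ 2.00000.
Loading dose to hit Cmax,ss on first dose: D_load = D_maint·R ≈ 1260 × 2.00000 ≈ 2520.00 mg.

2520 mg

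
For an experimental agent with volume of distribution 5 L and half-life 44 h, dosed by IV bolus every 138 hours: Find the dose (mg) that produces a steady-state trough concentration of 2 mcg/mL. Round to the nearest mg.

78 mg

τ/t½ = 138/44 ≈ 3.1364, so f = (1/2)^(138/44) ≈ 0.113726.
Cmin,ss = (D/Vd)·f/(1−f), so D = Cmin,ss·Vd·(1−f)/f.
D = 2 × 5 × (1−f)/f ≈ 2 × 5 × 7.79306 ≈ 77.93 mg.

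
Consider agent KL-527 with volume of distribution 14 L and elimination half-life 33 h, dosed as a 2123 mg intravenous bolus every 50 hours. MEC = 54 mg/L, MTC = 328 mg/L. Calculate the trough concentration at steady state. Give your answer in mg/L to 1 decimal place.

k = ln2/t½ = ln2/33 ≈ 0.021004 h⁻¹; fraction remaining f = e^(−kτ) = e^(−0.021004×50) ≈ 0.3499.
Each bolus raises the concentration by D/Vd = 2123/14 ≈ 151.643 mg/L.
Steady-state trough Cmin,ss = C₀·f/(1−f) ≈ 151.643 × 0.3499/0.6501 ≈ 81.618 mg/L.
Trough 81.6 mg/L vs MEC 54 mg/L: adequate.

81.6 mg/L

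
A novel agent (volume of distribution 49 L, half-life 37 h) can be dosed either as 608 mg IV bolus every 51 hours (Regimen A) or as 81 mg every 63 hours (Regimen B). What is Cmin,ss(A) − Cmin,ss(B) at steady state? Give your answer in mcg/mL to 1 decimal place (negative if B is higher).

7.0 mcg/mL

Regimen A: f = (1/2)^(51/37) ≈ 0.3847; Cmin,ss = (608/49)·f/(1−f) ≈ 7.758 mcg/mL.
Regimen B: f = (1/2)^(63/37) ≈ 0.3072; Cmin,ss = (81/49)·f/(1−f) ≈ 0.733 mcg/mL.
Difference ≈ 7.758 − 0.733 ≈ 7.025 mcg/mL.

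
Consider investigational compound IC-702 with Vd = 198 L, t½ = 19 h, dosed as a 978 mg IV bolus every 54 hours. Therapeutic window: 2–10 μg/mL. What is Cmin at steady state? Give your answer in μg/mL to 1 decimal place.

0.8 μg/mL

τ/t½ = 54/19 ≈ 2.8421, so fraction remaining f = (1/2)^(54/19) ≈ 0.1395.
Each bolus raises the concentration by D/Vd = 978/198 ≈ 4.939 μg/mL.
Steady-state trough Cmin,ss = C₀·f/(1−f) ≈ 4.939 × 0.1395/0.8605 ≈ 0.801 μg/mL.
Trough 0.8 μg/mL vs MEC 2 μg/mL: subtherapeutic.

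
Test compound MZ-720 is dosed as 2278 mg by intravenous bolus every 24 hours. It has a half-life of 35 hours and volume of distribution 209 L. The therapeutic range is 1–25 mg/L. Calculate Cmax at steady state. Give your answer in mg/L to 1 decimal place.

28.8 mg/L

Over one 24-h interval, 24/35 ≈ 0.68571 half-lives elapse, leaving f ≈ 0.6217 of each dose.
At steady state, accumulation factor R = 1/(1 − e^(−kτ)) ≈ 2.6434.
Each bolus raises the concentration by D/Vd = 2278/209 ≈ 10.900 mg/L.
Steady-state peak Cmax,ss = C₀·R ≈ 10.900 × 2.6434 ≈ 28.813 mg/L.
Peak 28.8 mg/L vs MTC 25 mg/L: exceeds toxic threshold.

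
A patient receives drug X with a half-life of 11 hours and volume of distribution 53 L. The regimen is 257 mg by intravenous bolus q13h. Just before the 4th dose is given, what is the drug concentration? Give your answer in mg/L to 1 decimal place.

f = (1/2)^(τ/t½) = (1/2)^(13/11) ≈ 0.4408.
C₀ = D/Vd = 257/53 ≈ 4.849 mg/L.
Before the 4th dose, 3 doses have been given. Superposition: Cmin = C₀·(f + f² + … + f^3).
≈ 4.849 × (0.4408 + 0.1943 + 0.0856) ≈ 4.849 × 0.7207 ≈ 3.495 mg/L.

3.5 mg/L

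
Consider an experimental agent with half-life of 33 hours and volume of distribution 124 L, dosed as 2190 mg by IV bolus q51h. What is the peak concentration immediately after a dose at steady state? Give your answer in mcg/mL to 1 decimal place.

26.9 mcg/mL

τ/t½ = 51/33 ≈ 1.5455, so fraction remaining f = (1/2)^(51/33) ≈ 0.3426.
At steady state, accumulation factor R = 1/(1 − e^(−kτ)) ≈ 1.5211.
Each bolus raises the concentration by D/Vd = 2190/124 ≈ 17.661 mcg/mL.
Steady-state peak Cmax,ss = C₀·R ≈ 17.661 × 1.5211 ≈ 26.864 mcg/mL.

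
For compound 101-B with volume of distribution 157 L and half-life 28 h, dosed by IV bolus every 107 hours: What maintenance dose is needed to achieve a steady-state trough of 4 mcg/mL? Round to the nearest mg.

8250 mg

τ/t½ = 107/28 ≈ 3.8214, so f = (1/2)^(107/28) ≈ 0.070735.
Cmin,ss = (D/Vd)·f/(1−f), so D = Cmin,ss·Vd·(1−f)/f.
D = 4 × 157 × (1−f)/f ≈ 4 × 157 × 13.13727 ≈ 8250.21 mg.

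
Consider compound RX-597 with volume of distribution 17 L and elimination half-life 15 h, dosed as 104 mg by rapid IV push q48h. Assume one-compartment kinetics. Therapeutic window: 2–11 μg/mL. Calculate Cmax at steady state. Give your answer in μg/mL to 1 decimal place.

Over one 48-h interval, 48/15 ≈ 3.2 half-lives elapse, leaving f ≈ 0.1088 of each dose.
Accumulation ratio R = 1/(1 − f) ≈ 1/0.8912 ≈ 1.1221.
Single-dose peak C₀ = D/Vd = 104/17 ≈ 6.118 μg/mL.
Steady-state peak Cmax,ss = C₀·R ≈ 6.118 × 1.1221 ≈ 6.865 μg/mL.
Peak 6.9 μg/mL vs MTC 11 μg/mL: below toxic threshold.

6.9 μg/mL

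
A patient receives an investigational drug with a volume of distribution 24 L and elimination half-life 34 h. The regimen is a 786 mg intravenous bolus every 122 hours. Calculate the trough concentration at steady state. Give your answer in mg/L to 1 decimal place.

Over one 122-h interval, 122/34 ≈ 3.5882 half-lives elapse, leaving f ≈ 0.0831 of each dose.
Single-dose peak C₀ = D/Vd = 786/24 ≈ 32.750 mg/L.
Steady-state trough Cmin,ss = C₀·f/(1−f) ≈ 32.750 × 0.0831/0.9169 ≈ 2.968 mg/L.

3.0 mg/L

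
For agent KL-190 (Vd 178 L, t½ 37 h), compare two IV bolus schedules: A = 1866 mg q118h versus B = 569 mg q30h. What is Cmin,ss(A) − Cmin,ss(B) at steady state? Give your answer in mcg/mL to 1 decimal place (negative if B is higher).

Regimen A: f = (1/2)^(118/37) ≈ 0.1096; Cmin,ss = (1866/178)·f/(1−f) ≈ 1.290 mcg/mL.
Regimen B: f = (1/2)^(30/37) ≈ 0.5701; Cmin,ss = (569/178)·f/(1−f) ≈ 4.239 mcg/mL.
Difference ≈ 1.290 − 4.239 ≈ -2.949 mcg/mL.

-2.9 mcg/mL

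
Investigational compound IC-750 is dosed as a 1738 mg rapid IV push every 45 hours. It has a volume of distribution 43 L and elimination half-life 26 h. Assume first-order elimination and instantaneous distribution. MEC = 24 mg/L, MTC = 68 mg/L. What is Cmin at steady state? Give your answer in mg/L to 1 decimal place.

17.4 mg/L

Over one 45-h interval, 45/26 ≈ 1.7308 half-lives elapse, leaving f ≈ 0.3013 of each dose.
Each bolus raises the concentration by D/Vd = 1738/43 ≈ 40.419 mg/L.
Steady-state trough Cmin,ss = C₀·f/(1−f) ≈ 40.419 × 0.3013/0.6987 ≈ 17.430 mg/L.
Trough 17.4 mg/L vs MEC 24 mg/L: subtherapeutic.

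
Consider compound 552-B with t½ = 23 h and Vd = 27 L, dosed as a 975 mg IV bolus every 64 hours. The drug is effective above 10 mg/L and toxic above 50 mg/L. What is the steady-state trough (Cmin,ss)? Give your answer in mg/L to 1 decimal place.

τ/t½ = 64/23 ≈ 2.7826, so fraction remaining f = (1/2)^(64/23) ≈ 0.1453.
Each bolus raises the concentration by D/Vd = 975/27 ≈ 36.111 mg/L.
Steady-state trough Cmin,ss = C₀·f/(1−f) ≈ 36.111 × 0.1453/0.8547 ≈ 6.139 mg/L.
Trough 6.1 mg/L vs MEC 10 mg/L: subtherapeutic.

6.1 mg/L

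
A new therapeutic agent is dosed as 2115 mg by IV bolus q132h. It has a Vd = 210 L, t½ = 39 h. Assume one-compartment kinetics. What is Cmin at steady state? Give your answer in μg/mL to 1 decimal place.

τ/t½ = 132/39 ≈ 3.3846, so fraction remaining f = (1/2)^(132/39) ≈ 0.0957.
Single-dose peak C₀ = D/Vd = 2115/210 ≈ 10.071 μg/mL.
Steady-state trough Cmin,ss = C₀·f/(1−f) ≈ 10.071 × 0.0957/0.9043 ≈ 1.066 μg/mL.

1.1 μg/mL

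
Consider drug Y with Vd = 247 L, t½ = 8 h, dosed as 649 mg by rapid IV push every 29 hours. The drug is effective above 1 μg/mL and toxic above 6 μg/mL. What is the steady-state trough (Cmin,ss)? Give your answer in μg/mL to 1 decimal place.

Over one 29-h interval, 29/8 ≈ 3.625 half-lives elapse, leaving f ≈ 0.0811 of each dose.
At steady state, accumulation factor R = 1/(1 − e^(−kτ)) ≈ 1.0883.
Single-dose peak C₀ = D/Vd = 649/247 ≈ 2.628 μg/mL.
Cmax,ss = C₀/(1 − f) ≈ 2.628/0.9189 ≈ 2.860 μg/mL.
One interval later, Cmin,ss = Cmax,ss·e^(−kτ) ≈ 2.860 × 0.0811 ≈ 0.232 μg/mL.
Trough 0.2 μg/mL vs MEC 1 μg/mL: subtherapeutic.

0.2 μg/mL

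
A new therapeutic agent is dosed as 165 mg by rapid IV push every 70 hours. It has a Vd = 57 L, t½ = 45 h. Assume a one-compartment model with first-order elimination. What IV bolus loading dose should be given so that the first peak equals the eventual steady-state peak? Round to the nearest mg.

f = (1/2)^(70/45) ≈ 0.340198; accumulation ratio R = 1/(1−f) ≈ 1.51561.
Loading dose to hit Cmax,ss on first dose: D_load = D_maint·R ≈ 165 × 1.51561 ≈ 250.08 mg.

250 mg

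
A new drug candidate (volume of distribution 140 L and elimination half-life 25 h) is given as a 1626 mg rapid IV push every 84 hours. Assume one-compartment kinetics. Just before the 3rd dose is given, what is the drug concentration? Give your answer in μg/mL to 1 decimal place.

f = (1/2)^(τ/t½) = (1/2)^(84/25) ≈ 0.0974.
C₀ = D/Vd = 1626/140 ≈ 11.614 μg/mL.
Before the 3rd dose, 2 doses have been given. Superposition: Cmin = C₀·(f + f²).
≈ 11.614 × (0.0974 + 0.0095) ≈ 11.614 × 0.1069 ≈ 1.242 μg/mL.

1.2 μg/mL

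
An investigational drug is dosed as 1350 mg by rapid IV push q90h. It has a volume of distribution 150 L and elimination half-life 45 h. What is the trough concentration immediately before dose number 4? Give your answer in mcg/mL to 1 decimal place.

3.0 mcg/mL

f = (1/2)^(τ/t½) = (1/2)^(90/45) ≈ 0.2500.
C₀ = D/Vd = 1350/150 ≈ 9.000 mcg/mL.
Before the 4th dose, 3 doses have been given. Superposition: Cmin = C₀·(f + f² + … + f^3).
≈ 9.000 × (0.2500 + 0.0625 + 0.0156) ≈ 9.000 × 0.3281 ≈ 2.953 mcg/mL.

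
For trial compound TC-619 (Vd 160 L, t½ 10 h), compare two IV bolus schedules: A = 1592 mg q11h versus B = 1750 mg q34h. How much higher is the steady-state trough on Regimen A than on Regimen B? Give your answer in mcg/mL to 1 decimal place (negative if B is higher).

Regimen A: f = (1/2)^(11/10) ≈ 0.4665; Cmin,ss = (1592/160)·f/(1−f) ≈ 8.700 mcg/mL.
Regimen B: f = (1/2)^(34/10) ≈ 0.0947; Cmin,ss = (1750/160)·f/(1−f) ≈ 1.144 mcg/mL.
Difference ≈ 8.700 − 1.144 ≈ 7.556 mcg/mL.

7.6 mcg/mL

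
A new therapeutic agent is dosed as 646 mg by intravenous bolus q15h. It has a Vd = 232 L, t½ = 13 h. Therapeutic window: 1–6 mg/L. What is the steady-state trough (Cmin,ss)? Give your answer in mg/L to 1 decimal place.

2.3 mg/L

τ/t½ = 15/13 ≈ 1.1538, so fraction remaining f = (1/2)^(15/13) ≈ 0.4494.
Each bolus raises the concentration by D/Vd = 646/232 ≈ 2.784 mg/L.
Steady-state trough Cmin,ss = C₀·f/(1−f) ≈ 2.784 × 0.4494/0.5506 ≈ 2.272 mg/L.
Trough 2.3 mg/L vs MEC 1 mg/L: adequate.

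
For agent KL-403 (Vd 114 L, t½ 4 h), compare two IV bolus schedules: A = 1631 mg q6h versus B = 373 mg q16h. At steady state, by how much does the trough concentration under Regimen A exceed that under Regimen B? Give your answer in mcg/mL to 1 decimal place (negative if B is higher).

Regimen A: f = (1/2)^(6/4) ≈ 0.3536; Cmin,ss = (1631/114)·f/(1−f) ≈ 7.826 mcg/mL.
Regimen B: f = (1/2)^(16/4) ≈ 0.0625; Cmin,ss = (373/114)·f/(1−f) ≈ 0.218 mcg/mL.
Difference ≈ 7.826 − 0.218 ≈ 7.608 mcg/mL.

7.6 mcg/mL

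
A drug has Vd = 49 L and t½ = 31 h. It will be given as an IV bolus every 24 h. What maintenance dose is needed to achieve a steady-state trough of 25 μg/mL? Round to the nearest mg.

τ/t½ = 24/31 ≈ 0.77419, so f = (1/2)^(24/31) ≈ 0.584715.
Cmin,ss = (D/Vd)·f/(1−f), so D = Cmin,ss·Vd·(1−f)/f.
D = 25 × 49 × (1−f)/f ≈ 25 × 49 × 0.71023 ≈ 870.03 mg.

870 mg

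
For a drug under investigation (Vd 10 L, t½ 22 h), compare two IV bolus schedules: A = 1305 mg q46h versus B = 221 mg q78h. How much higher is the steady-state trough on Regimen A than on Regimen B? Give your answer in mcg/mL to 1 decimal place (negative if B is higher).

38.0 mcg/mL

Regimen A: f = (1/2)^(46/22) ≈ 0.2347; Cmin,ss = (1305/10)·f/(1−f) ≈ 40.021 mcg/mL.
Regimen B: f = (1/2)^(78/22) ≈ 0.0856; Cmin,ss = (221/10)·f/(1−f) ≈ 2.069 mcg/mL.
Difference ≈ 40.021 − 2.069 ≈ 37.952 mcg/mL.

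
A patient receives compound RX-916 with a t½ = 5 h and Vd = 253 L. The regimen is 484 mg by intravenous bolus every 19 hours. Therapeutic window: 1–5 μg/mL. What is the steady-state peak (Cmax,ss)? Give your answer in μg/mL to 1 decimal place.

k = ln2/t½ = ln2/5 ≈ 0.138629 h⁻¹; fraction remaining f = e^(−kτ) = e^(−0.138629×19) ≈ 0.0718.
Accumulation ratio R = 1/(1 − f) ≈ 1/0.9282 ≈ 1.0774.
Single-dose peak C₀ = D/Vd = 484/253 ≈ 1.913 μg/mL.
Cmax,ss = C₀/(1 − f) ≈ 1.913/0.9282 ≈ 2.061 μg/mL.
Peak 2.1 μg/mL vs MTC 5 μg/mL: below toxic threshold.

2.1 μg/mL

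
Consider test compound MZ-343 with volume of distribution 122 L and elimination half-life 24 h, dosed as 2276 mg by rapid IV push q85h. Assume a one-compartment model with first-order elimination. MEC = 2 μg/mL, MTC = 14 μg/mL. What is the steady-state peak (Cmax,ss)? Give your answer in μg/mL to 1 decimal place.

k = ln2/t½ = ln2/24 ≈ 0.028881 h⁻¹; fraction remaining f = e^(−kτ) = e^(−0.028881×85) ≈ 0.0859.
At steady state, accumulation factor R = 1/(1 − e^(−kτ)) ≈ 1.0940.
Each bolus raises the concentration by D/Vd = 2276/122 ≈ 18.656 μg/mL.
Cmax,ss = C₀/(1 − f) ≈ 18.656/0.9141 ≈ 20.409 μg/mL.
Peak 20.4 μg/mL vs MTC 14 μg/mL: exceeds toxic threshold.

20.4 μg/mL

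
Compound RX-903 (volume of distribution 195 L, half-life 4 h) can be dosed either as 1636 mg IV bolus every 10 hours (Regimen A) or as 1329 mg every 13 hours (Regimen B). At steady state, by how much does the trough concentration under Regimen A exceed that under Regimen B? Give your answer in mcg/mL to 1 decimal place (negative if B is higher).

Regimen A: f = (1/2)^(10/4) ≈ 0.1768; Cmin,ss = (1636/195)·f/(1−f) ≈ 1.802 mcg/mL.
Regimen B: f = (1/2)^(13/4) ≈ 0.1051; Cmin,ss = (1329/195)·f/(1−f) ≈ 0.800 mcg/mL.
Difference ≈ 1.802 − 0.800 ≈ 1.002 mcg/mL.

1.0 mcg/mL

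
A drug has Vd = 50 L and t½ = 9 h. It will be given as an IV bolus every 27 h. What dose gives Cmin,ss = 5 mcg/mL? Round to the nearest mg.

1750 mg

τ/t½ = 27/9 ≈ 3, so f = (1/2)^(27/9) ≈ 0.125000.
Cmin,ss = (D/Vd)·f/(1−f), so D = Cmin,ss·Vd·(1−f)/f.
D = 5 × 50 × (1−f)/f ≈ 5 × 50 × 7.00000 ≈ 1750.00 mg.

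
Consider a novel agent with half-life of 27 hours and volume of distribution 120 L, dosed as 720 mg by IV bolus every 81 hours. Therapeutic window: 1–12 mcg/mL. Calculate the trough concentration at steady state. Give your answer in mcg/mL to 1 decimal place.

0.9 mcg/mL

The dosing interval is 3 half-lives, so f = 2^(−3) = 0.125.
At steady state, R = 1/(1 − 0.125) = 8/7.
Single-dose peak C₀ = D/Vd = 720/120 = 6 mcg/mL.
Steady-state peak Cmax,ss = C₀·R = 6 × 8/7 ≈ 6.857 mcg/mL.
Steady-state trough Cmin,ss = Cmax,ss·f ≈ 6.857 × 0.125 ≈ 0.857 mcg/mL.
Trough 0.9 mcg/mL vs MEC 1 mcg/mL: subtherapeutic.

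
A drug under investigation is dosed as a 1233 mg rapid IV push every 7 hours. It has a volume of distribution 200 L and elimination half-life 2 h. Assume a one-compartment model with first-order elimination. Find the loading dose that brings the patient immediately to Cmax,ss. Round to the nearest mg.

1353 mg

f = (1/2)^(7/2) ≈ 0.088388; accumulation ratio R = 1/(1−f) ≈ 1.09696.
Loading dose to hit Cmax,ss on first dose: D_load = D_maint·R ≈ 1233 × 1.09696 ≈ 1352.55 mg.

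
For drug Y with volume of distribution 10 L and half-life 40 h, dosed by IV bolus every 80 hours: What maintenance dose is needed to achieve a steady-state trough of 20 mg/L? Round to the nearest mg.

600 mg

τ/t½ = 80/40 ≈ 2, so f = (1/2)^(80/40) ≈ 0.250000.
Cmin,ss = (D/Vd)·f/(1−f), so D = Cmin,ss·Vd·(1−f)/f.
D = 20 × 10 × (1−f)/f ≈ 20 × 10 × 3.00000 ≈ 600.00 mg.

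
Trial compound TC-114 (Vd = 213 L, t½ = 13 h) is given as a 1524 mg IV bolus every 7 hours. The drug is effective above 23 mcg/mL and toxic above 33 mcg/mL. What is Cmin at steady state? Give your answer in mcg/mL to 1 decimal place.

k = ln2/t½ = ln2/13 ≈ 0.053319 h⁻¹; fraction remaining f = e^(−kτ) = e^(−0.053319×7) ≈ 0.6885.
Single-dose peak C₀ = D/Vd = 1524/213 ≈ 7.155 mcg/mL.
Steady-state trough Cmin,ss = C₀·f/(1−f) ≈ 7.155 × 0.6885/0.3115 ≈ 15.815 mcg/mL.
Trough 15.8 mcg/mL vs MEC 23 mcg/mL: subtherapeutic.

15.8 mcg/mL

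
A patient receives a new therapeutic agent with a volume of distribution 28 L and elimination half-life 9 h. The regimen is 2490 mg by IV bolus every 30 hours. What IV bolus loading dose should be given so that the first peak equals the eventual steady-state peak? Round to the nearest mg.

2764 mg

f = (1/2)^(30/9) ≈ 0.099213; accumulation ratio R = 1/(1−f) ≈ 1.11014.
Loading dose to hit Cmax,ss on first dose: D_load = D_maint·R ≈ 2490 × 1.11014 ≈ 2764.25 mg.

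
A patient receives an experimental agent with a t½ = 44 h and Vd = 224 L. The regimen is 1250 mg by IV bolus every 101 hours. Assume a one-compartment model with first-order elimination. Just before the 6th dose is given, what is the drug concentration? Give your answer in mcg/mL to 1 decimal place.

f = (1/2)^(τ/t½) = (1/2)^(101/44) ≈ 0.2037.
C₀ = D/Vd = 1250/224 ≈ 5.580 mcg/mL.
Before the 6th dose, 5 doses have been given. Superposition: Cmin = C₀·(f + f² + … + f^5).
≈ 5.580 × (0.2037 + 0.0415 + 0.0085 + 0.0017 + 0.0004) ≈ 5.580 × 0.2558 ≈ 1.427 mcg/mL.

1.4 mcg/mL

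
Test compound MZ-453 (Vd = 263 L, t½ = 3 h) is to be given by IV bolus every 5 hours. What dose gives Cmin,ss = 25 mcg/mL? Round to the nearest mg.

τ/t½ = 5/3 ≈ 1.6667, so f = (1/2)^(5/3) ≈ 0.314980.
Cmin,ss = (D/Vd)·f/(1−f), so D = Cmin,ss·Vd·(1−f)/f.
D = 25 × 263 × (1−f)/f ≈ 25 × 263 × 2.17480 ≈ 14299.31 mg.

14299 mg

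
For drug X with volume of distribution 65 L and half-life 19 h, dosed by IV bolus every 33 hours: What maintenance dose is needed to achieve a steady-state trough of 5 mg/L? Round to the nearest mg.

758 mg

τ/t½ = 33/19 ≈ 1.7368, so f = (1/2)^(33/19) ≈ 0.300026.
Cmin,ss = (D/Vd)·f/(1−f), so D = Cmin,ss·Vd·(1−f)/f.
D = 5 × 65 × (1−f)/f ≈ 5 × 65 × 2.33304 ≈ 758.24 mg.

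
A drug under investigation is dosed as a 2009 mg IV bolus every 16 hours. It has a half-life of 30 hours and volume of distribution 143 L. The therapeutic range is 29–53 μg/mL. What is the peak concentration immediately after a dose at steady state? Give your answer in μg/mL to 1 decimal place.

45.5 μg/mL

k = ln2/t½ = ln2/30 ≈ 0.023105 h⁻¹; fraction remaining f = e^(−kτ) = e^(−0.023105×16) ≈ 0.6910.
Accumulation ratio R = 1/(1 − f) ≈ 1/0.3090 ≈ 3.2362.
Each bolus raises the concentration by D/Vd = 2009/143 ≈ 14.049 μg/mL.
Cmax,ss = C₀/(1 − f) ≈ 14.049/0.3090 ≈ 45.466 μg/mL.
Peak 45.5 μg/mL vs MTC 53 μg/mL: below toxic threshold.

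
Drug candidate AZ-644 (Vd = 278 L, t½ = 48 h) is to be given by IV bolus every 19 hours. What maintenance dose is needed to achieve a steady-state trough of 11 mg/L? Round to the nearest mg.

965 mg

τ/t½ = 19/48 ≈ 0.39583, so f = (1/2)^(19/48) ≈ 0.760050.
Cmin,ss = (D/Vd)·f/(1−f), so D = Cmin,ss·Vd·(1−f)/f.
D = 11 × 278 × (1−f)/f ≈ 11 × 278 × 0.31570 ≈ 965.41 mg.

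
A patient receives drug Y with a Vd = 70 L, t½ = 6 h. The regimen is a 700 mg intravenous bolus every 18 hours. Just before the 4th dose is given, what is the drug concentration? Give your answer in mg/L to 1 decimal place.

1.4 mg/L

f = (1/2)^(τ/t½) = (1/2)^(18/6) ≈ 0.1250.
C₀ = D/Vd = 700/70 ≈ 10.000 mg/L.
Before the 4th dose, 3 doses have been given. Superposition: Cmin = C₀·(f + f² + … + f^3).
≈ 10.000 × (0.1250 + 0.0156 + 0.0020) ≈ 10.000 × 0.1426 ≈ 1.426 mg/L.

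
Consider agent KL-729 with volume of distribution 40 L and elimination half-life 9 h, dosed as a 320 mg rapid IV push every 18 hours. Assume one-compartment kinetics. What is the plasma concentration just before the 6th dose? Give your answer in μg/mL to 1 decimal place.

2.7 μg/mL

f = (1/2)^(τ/t½) = (1/2)^(18/9) ≈ 0.2500.
C₀ = D/Vd = 320/40 ≈ 8.000 μg/mL.
Before the 6th dose, 5 doses have been given. Superposition: Cmin = C₀·(f + f² + … + f^5).
≈ 8.000 × (0.2500 + 0.0625 + 0.0156 + 0.0039 + 0.0010) ≈ 8.000 × 0.3330 ≈ 2.664 μg/mL.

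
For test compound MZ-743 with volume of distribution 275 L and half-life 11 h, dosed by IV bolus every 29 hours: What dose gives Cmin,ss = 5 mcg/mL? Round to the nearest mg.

τ/t½ = 29/11 ≈ 2.6364, so f = (1/2)^(29/11) ≈ 0.160833.
Cmin,ss = (D/Vd)·f/(1−f), so D = Cmin,ss·Vd·(1−f)/f.
D = 5 × 275 × (1−f)/f ≈ 5 × 275 × 5.21763 ≈ 7174.24 mg.

7174 mg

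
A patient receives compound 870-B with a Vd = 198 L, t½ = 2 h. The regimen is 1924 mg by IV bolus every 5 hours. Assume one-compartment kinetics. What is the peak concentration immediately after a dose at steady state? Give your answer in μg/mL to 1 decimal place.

11.8 μg/mL

Over one 5-h interval, 5/2 ≈ 2.5 half-lives elapse, leaving f ≈ 0.1768 of each dose.
At steady state, accumulation factor R = 1/(1 − e^(−kτ)) ≈ 1.2148.
Single-dose peak C₀ = D/Vd = 1924/198 ≈ 9.717 μg/mL.
Cmax,ss = C₀/(1 − f) ≈ 9.717/0.8232 ≈ 11.804 μg/mL.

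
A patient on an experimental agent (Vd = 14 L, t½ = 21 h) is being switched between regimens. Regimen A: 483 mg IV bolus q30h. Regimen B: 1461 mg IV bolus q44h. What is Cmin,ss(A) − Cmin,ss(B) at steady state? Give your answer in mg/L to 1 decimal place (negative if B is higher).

-11.5 mg/L

Regimen A: f = (1/2)^(30/21) ≈ 0.3715; Cmin,ss = (483/14)·f/(1−f) ≈ 20.393 mg/L.
Regimen B: f = (1/2)^(44/21) ≈ 0.2340; Cmin,ss = (1461/14)·f/(1−f) ≈ 31.879 mg/L.
Difference ≈ 20.393 − 31.879 ≈ -11.486 mg/L.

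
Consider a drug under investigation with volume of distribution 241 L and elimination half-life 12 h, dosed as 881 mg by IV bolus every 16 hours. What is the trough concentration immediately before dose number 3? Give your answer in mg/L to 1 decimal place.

2.0 mg/L

f = (1/2)^(τ/t½) = (1/2)^(16/12) ≈ 0.3969.
C₀ = D/Vd = 881/241 ≈ 3.656 mg/L.
Before the 3rd dose, 2 doses have been given. Superposition: Cmin = C₀·(f + f²).
≈ 3.656 × (0.3969 + 0.1575) ≈ 3.656 × 0.5544 ≈ 2.027 mg/L.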